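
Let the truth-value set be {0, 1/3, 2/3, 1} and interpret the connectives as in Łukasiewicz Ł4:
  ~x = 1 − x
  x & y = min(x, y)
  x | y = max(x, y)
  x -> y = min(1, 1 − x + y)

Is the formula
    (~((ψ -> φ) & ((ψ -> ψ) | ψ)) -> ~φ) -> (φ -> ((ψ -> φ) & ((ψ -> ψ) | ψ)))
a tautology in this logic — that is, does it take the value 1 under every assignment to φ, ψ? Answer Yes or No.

Yes

φ = 0, ψ = 0 ↦ 1
φ = 0, ψ = 1/3 ↦ 1
φ = 0, ψ = 2/3 ↦ 1
φ = 0, ψ = 1 ↦ 1
φ = 1/3, ψ = 0 ↦ 1
φ = 1/3, ψ = 1/3 ↦ 1
φ = 1/3, ψ = 2/3 ↦ 1
φ = 1/3, ψ = 1 ↦ 1
φ = 2/3, ψ = 0 ↦ 1
φ = 2/3, ψ = 1/3 ↦ 1
φ = 2/3, ψ = 2/3 ↦ 1
φ = 2/3, ψ = 1 ↦ 1
φ = 1, ψ = 0 ↦ 1
φ = 1, ψ = 1/3 ↦ 1
φ = 1, ψ = 2/3 ↦ 1
φ = 1, ψ = 1 ↦ 1
Every assignment gives a value ≥ 1.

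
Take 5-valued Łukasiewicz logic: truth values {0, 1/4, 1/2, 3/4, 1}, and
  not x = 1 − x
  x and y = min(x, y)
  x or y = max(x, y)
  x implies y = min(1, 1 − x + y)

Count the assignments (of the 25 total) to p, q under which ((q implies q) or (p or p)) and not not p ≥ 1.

5

value 1: 5 assignments (counts)
value 3/4: 5 assignments
value 1/2: 5 assignments
value 1/4: 5 assignments
value 0: 5 assignments
So 5 of the 25 assignments meet the threshold.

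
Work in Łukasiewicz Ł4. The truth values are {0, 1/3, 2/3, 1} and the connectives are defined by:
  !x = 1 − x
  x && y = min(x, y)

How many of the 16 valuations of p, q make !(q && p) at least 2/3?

12

p = 0, q = 0 ↦ 1  ≥
p = 0, q = 1/3 ↦ 1  ≥
p = 0, q = 2/3 ↦ 1  ≥
p = 0, q = 1 ↦ 1  ≥
p = 1/3, q = 0 ↦ 1  ≥
p = 1/3, q = 1/3 ↦ 2/3  ≥
p = 1/3, q = 2/3 ↦ 2/3  ≥
p = 1/3, q = 1 ↦ 2/3  ≥
p = 2/3, q = 0 ↦ 1  ≥
p = 2/3, q = 1/3 ↦ 2/3  ≥
p = 2/3, q = 2/3 ↦ 1/3  <
p = 2/3, q = 1 ↦ 1/3  <
p = 1, q = 0 ↦ 1  ≥
p = 1, q = 1/3 ↦ 2/3  ≥
p = 1, q = 2/3 ↦ 1/3  <
p = 1, q = 1 ↦ 0  <
So 12 of the 16 assignments meet the threshold.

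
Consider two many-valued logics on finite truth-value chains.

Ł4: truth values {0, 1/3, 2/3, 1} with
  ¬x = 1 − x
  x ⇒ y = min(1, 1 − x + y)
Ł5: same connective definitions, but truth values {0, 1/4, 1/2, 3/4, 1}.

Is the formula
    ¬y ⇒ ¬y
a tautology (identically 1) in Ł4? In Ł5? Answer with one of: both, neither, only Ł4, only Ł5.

both

In Ł4: every assignment gives 1 — tautology.
In Ł5: every assignment gives 1 — tautology.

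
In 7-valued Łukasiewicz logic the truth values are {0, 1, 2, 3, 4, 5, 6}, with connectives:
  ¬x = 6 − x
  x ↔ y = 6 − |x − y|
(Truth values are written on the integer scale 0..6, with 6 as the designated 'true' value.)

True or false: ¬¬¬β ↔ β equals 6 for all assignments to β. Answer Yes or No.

No

Counterexample: take β = 0.
¬β = ¬0 = 6
¬¬β = ¬6 = 0
¬¬¬β = ¬0 = 6
¬¬¬β ↔ β = 6 ↔ 0 = 0
This gives 0 ≠ 6.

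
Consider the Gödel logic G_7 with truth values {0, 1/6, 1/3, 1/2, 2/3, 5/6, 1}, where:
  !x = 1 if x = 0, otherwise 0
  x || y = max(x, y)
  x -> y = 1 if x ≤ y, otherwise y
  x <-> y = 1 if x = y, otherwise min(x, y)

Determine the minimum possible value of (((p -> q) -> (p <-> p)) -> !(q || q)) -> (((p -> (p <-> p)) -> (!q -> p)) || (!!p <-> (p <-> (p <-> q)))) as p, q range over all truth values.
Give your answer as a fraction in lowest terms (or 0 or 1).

1/6

Take p = 1/6, q = 0:
p -> q = 1/6 -> 0 = 0
p <-> p = 1/6 <-> 1/6 = 1
(p -> q) -> (p <-> p) = 0 -> 1 = 1
q || q = 0 || 0 = 0
!(q || q) = !0 = 1
((p -> q) -> (p <-> p)) -> !(q || q) = 1 -> 1 = 1
p <-> p = 1/6 <-> 1/6 = 1
p -> (p <-> p) = 1/6 -> 1 = 1
!q = !0 = 1
!q -> p = 1 -> 1/6 = 1/6
(p -> (p <-> p)) -> (!q -> p) = 1 -> 1/6 = 1/6
!p = !1/6 = 0
!!p = !0 = 1
p <-> q = 1/6 <-> 0 = 0
p <-> (p <-> q) = 1/6 <-> 0 = 0
!!p <-> (p <-> (p <-> q)) = 1 <-> 0 = 0
((p -> (p <-> p)) -> (!q -> p)) || (!!p <-> (p <-> (p <-> q))) = 1/6 || 0 = 1/6
(((p -> q) -> (p <-> p)) -> !(q || q)) -> (((p -> (p <-> p)) -> (!q -> p)) || (!!p <-> (p <-> (p <-> q)))) = 1 -> 1/6 = 1/6
No assignment yields a value below 1/6, so this is the minimum.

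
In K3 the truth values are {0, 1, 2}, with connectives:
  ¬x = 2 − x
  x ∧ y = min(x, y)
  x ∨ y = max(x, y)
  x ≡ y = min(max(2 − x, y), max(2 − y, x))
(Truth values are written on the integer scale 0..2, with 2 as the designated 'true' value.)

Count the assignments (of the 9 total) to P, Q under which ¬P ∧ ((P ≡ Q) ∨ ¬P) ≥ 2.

3

P = 0, Q = 0 ↦ 2  ≥
P = 0, Q = 1 ↦ 2  ≥
P = 0, Q = 2 ↦ 2  ≥
P = 1, Q = 0 ↦ 1  <
P = 1, Q = 1 ↦ 1  <
P = 1, Q = 2 ↦ 1  <
P = 2, Q = 0 ↦ 0  <
P = 2, Q = 1 ↦ 0  <
P = 2, Q = 2 ↦ 0  <
So 3 of the 9 assignments meet the threshold.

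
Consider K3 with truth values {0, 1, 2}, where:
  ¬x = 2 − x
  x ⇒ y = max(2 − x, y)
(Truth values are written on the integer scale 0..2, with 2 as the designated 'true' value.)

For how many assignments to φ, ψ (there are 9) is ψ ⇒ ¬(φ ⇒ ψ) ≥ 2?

3

φ = 0, ψ = 0 ↦ 2  ≥
φ = 0, ψ = 1 ↦ 1  <
φ = 0, ψ = 2 ↦ 0  <
φ = 1, ψ = 0 ↦ 2  ≥
φ = 1, ψ = 1 ↦ 1  <
φ = 1, ψ = 2 ↦ 0  <
φ = 2, ψ = 0 ↦ 2  ≥
φ = 2, ψ = 1 ↦ 1  <
φ = 2, ψ = 2 ↦ 0  <
So 3 of the 9 assignments meet the threshold.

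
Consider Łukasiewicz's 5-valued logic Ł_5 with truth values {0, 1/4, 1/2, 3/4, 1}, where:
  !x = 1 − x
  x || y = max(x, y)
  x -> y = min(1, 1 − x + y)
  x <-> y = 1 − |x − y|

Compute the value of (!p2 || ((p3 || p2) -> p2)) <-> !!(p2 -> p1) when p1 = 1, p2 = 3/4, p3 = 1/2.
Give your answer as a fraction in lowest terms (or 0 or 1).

!p2 = !3/4 = 1/4
p3 || p2 = 1/2 || 3/4 = 3/4
(p3 || p2) -> p2 = 3/4 -> 3/4 = 1
!p2 || ((p3 || p2) -> p2) = 1/4 || 1 = 1
p2 -> p1 = 3/4 -> 1 = 1
!(p2 -> p1) = !1 = 0
!!(p2 -> p1) = !0 = 1
(!p2 || ((p3 || p2) -> p2)) <-> !!(p2 -> p1) = 1 <-> 1 = 1

1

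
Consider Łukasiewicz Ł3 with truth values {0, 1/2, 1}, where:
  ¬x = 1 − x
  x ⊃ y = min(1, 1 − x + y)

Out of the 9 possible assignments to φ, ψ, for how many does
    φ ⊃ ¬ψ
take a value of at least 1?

6

φ = 0, ψ = 0 ↦ 1  ≥
φ = 0, ψ = 1/2 ↦ 1  ≥
φ = 0, ψ = 1 ↦ 1  ≥
φ = 1/2, ψ = 0 ↦ 1  ≥
φ = 1/2, ψ = 1/2 ↦ 1  ≥
φ = 1/2, ψ = 1 ↦ 1/2  <
φ = 1, ψ = 0 ↦ 1  ≥
φ = 1, ψ = 1/2 ↦ 1/2  <
φ = 1, ψ = 1 ↦ 0  <
So 6 of the 9 assignments meet the threshold.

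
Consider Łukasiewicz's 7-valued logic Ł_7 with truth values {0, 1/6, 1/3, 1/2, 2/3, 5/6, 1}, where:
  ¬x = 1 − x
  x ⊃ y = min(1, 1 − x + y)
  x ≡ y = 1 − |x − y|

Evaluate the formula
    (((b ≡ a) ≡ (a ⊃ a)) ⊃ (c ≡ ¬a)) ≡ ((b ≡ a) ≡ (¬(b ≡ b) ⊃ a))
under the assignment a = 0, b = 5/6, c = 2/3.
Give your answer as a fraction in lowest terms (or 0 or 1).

b ≡ a = 5/6 ≡ 0 = 1/6
a ⊃ a = 0 ⊃ 0 = 1
(b ≡ a) ≡ (a ⊃ a) = 1/6 ≡ 1 = 1/6
¬a = ¬0 = 1
c ≡ ¬a = 2/3 ≡ 1 = 2/3
((b ≡ a) ≡ (a ⊃ a)) ⊃ (c ≡ ¬a) = 1/6 ⊃ 2/3 = 1
b ≡ a = 5/6 ≡ 0 = 1/6
b ≡ b = 5/6 ≡ 5/6 = 1
¬(b ≡ b) = ¬1 = 0
¬(b ≡ b) ⊃ a = 0 ⊃ 0 = 1
(b ≡ a) ≡ (¬(b ≡ b) ⊃ a) = 1/6 ≡ 1 = 1/6
(((b ≡ a) ≡ (a ⊃ a)) ⊃ (c ≡ ¬a)) ≡ ((b ≡ a) ≡ (¬(b ≡ b) ⊃ a)) = 1 ≡ 1/6 = 1/6

1/6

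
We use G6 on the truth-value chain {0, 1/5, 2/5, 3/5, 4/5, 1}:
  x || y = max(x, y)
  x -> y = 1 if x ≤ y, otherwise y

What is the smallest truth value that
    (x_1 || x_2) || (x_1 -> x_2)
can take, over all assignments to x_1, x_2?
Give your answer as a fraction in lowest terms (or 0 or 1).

1/5

Take x_1 = 1/5, x_2 = 0:
x_1 || x_2 = 1/5 || 0 = 1/5
x_1 -> x_2 = 1/5 -> 0 = 0
(x_1 || x_2) || (x_1 -> x_2) = 1/5 || 0 = 1/5
No assignment yields a value below 1/5, so this is the minimum.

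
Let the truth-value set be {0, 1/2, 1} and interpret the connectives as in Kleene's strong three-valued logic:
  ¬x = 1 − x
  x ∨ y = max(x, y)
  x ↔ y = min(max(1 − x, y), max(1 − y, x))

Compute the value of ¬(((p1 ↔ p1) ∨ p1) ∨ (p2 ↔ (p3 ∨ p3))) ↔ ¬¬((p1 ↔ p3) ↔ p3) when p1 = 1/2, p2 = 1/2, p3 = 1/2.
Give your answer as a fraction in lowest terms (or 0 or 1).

p1 ↔ p1 = 1/2 ↔ 1/2 = 1/2
(p1 ↔ p1) ∨ p1 = 1/2 ∨ 1/2 = 1/2
p3 ∨ p3 = 1/2 ∨ 1/2 = 1/2
p2 ↔ (p3 ∨ p3) = 1/2 ↔ 1/2 = 1/2
((p1 ↔ p1) ∨ p1) ∨ (p2 ↔ (p3 ∨ p3)) = 1/2 ∨ 1/2 = 1/2
¬(((p1 ↔ p1) ∨ p1) ∨ (p2 ↔ (p3 ∨ p3))) = ¬1/2 = 1/2
p1 ↔ p3 = 1/2 ↔ 1/2 = 1/2
(p1 ↔ p3) ↔ p3 = 1/2 ↔ 1/2 = 1/2
¬((p1 ↔ p3) ↔ p3) = ¬1/2 = 1/2
¬¬((p1 ↔ p3) ↔ p3) = ¬1/2 = 1/2
¬(((p1 ↔ p1) ∨ p1) ∨ (p2 ↔ (p3 ∨ p3))) ↔ ¬¬((p1 ↔ p3) ↔ p3) = 1/2 ↔ 1/2 = 1/2

1/2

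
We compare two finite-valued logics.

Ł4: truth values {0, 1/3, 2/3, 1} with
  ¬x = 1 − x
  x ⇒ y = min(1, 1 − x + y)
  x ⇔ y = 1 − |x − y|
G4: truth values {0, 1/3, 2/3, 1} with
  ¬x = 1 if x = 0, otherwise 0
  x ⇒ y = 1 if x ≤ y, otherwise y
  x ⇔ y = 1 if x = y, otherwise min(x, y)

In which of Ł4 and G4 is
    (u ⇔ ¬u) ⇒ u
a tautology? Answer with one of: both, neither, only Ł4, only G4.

In Ł4: at u = 1/3 the value is 2/3 — not a tautology.
In G4: every assignment gives 1 — tautology.

only G4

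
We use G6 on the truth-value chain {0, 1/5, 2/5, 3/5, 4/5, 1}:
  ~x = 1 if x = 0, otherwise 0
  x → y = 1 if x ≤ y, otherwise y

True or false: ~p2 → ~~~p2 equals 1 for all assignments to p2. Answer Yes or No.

Yes

p2 = 0 ↦ 1
p2 = 1/5 ↦ 1
p2 = 2/5 ↦ 1
p2 = 3/5 ↦ 1
p2 = 4/5 ↦ 1
p2 = 1 ↦ 1
Every assignment gives a value ≥ 1.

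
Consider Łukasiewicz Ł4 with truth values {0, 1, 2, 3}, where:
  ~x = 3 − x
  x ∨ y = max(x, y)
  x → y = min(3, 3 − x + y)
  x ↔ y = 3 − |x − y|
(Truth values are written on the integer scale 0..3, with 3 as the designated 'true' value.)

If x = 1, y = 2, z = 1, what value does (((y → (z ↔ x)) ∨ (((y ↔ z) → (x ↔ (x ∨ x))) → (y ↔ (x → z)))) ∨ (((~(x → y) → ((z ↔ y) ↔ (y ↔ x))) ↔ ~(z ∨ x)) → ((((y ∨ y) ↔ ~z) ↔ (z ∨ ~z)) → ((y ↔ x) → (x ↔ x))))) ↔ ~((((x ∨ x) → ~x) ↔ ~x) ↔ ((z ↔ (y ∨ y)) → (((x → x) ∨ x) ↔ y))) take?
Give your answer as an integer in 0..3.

z ↔ x = 1 ↔ 1 = 3
y → (z ↔ x) = 2 → 3 = 3
y ↔ z = 2 ↔ 1 = 2
x ∨ x = 1 ∨ 1 = 1
x ↔ (x ∨ x) = 1 ↔ 1 = 3
(y ↔ z) → (x ↔ (x ∨ x)) = 2 → 3 = 3
x → z = 1 → 1 = 3
y ↔ (x → z) = 2 ↔ 3 = 2
((y ↔ z) → (x ↔ (x ∨ x))) → (y ↔ (x → z)) = 3 → 2 = 2
(y → (z ↔ x)) ∨ (((y ↔ z) → (x ↔ (x ∨ x))) → (y ↔ (x → z))) = 3 ∨ 2 = 3
x → y = 1 → 2 = 3
~(x → y) = ~3 = 0
z ↔ y = 1 ↔ 2 = 2
y ↔ x = 2 ↔ 1 = 2
(z ↔ y) ↔ (y ↔ x) = 2 ↔ 2 = 3
~(x → y) → ((z ↔ y) ↔ (y ↔ x)) = 0 → 3 = 3
z ∨ x = 1 ∨ 1 = 1
~(z ∨ x) = ~1 = 2
(~(x → y) → ((z ↔ y) ↔ (y ↔ x))) ↔ ~(z ∨ x) = 3 ↔ 2 = 2
y ∨ y = 2 ∨ 2 = 2
~z = ~1 = 2
(y ∨ y) ↔ ~z = 2 ↔ 2 = 3
~z = ~1 = 2
z ∨ ~z = 1 ∨ 2 = 2
((y ∨ y) ↔ ~z) ↔ (z ∨ ~z) = 3 ↔ 2 = 2
y ↔ x = 2 ↔ 1 = 2
x ↔ x = 1 ↔ 1 = 3
(y ↔ x) → (x ↔ x) = 2 → 3 = 3
(((y ∨ y) ↔ ~z) ↔ (z ∨ ~z)) → ((y ↔ x) → (x ↔ x)) = 2 → 3 = 3
((~(x → y) → ((z ↔ y) ↔ (y ↔ x))) ↔ ~(z ∨ x)) → ((((y ∨ y) ↔ ~z) ↔ (z ∨ ~z)) → ((y ↔ x) → (x ↔ x))) = 2 → 3 = 3
((y → (z ↔ x)) ∨ (((y ↔ z) → (x ↔ (x ∨ x))) → (y ↔ (x → z)))) ∨ (((~(x → y) → ((z ↔ y) ↔ (y ↔ x))) ↔ ~(z ∨ x)) → ((((y ∨ y) ↔ ~z) ↔ (z ∨ ~z)) → ((y ↔ x) → (x ↔ x)))) = 3 ∨ 3 = 3
x ∨ x = 1 ∨ 1 = 1
~x = ~1 = 2
(x ∨ x) → ~x = 1 → 2 = 3
~x = ~1 = 2
((x ∨ x) → ~x) ↔ ~x = 3 ↔ 2 = 2
y ∨ y = 2 ∨ 2 = 2
z ↔ (y ∨ y) = 1 ↔ 2 = 2
x → x = 1 → 1 = 3
(x → x) ∨ x = 3 ∨ 1 = 3
((x → x) ∨ x) ↔ y = 3 ↔ 2 = 2
(z ↔ (y ∨ y)) → (((x → x) ∨ x) ↔ y) = 2 → 2 = 3
(((x ∨ x) → ~x) ↔ ~x) ↔ ((z ↔ (y ∨ y)) → (((x → x) ∨ x) ↔ y)) = 2 ↔ 3 = 2
~((((x ∨ x) → ~x) ↔ ~x) ↔ ((z ↔ (y ∨ y)) → (((x → x) ∨ x) ↔ y))) = ~2 = 1
(((y → (z ↔ x)) ∨ (((y ↔ z) → (x ↔ (x ∨ x))) → (y ↔ (x → z)))) ∨ (((~(x → y) → ((z ↔ y) ↔ (y ↔ x))) ↔ ~(z ∨ x)) → ((((y ∨ y) ↔ ~z) ↔ (z ∨ ~z)) → ((y ↔ x) → (x ↔ x))))) ↔ ~((((x ∨ x) → ~x) ↔ ~x) ↔ ((z ↔ (y ∨ y)) → (((x → x) ∨ x) ↔ y))) = 3 ↔ 1 = 1

1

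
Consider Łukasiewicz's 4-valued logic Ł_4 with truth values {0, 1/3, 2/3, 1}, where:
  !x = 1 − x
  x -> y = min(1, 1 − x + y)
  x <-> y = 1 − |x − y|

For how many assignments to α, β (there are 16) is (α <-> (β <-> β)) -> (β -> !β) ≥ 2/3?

α = 0, β = 0 ↦ 1  ≥
α = 0, β = 1/3 ↦ 1  ≥
α = 0, β = 2/3 ↦ 1  ≥
α = 0, β = 1 ↦ 1  ≥
α = 1/3, β = 0 ↦ 1  ≥
α = 1/3, β = 1/3 ↦ 1  ≥
α = 1/3, β = 2/3 ↦ 1  ≥
α = 1/3, β = 1 ↦ 2/3  ≥
α = 2/3, β = 0 ↦ 1  ≥
α = 2/3, β = 1/3 ↦ 1  ≥
α = 2/3, β = 2/3 ↦ 1  ≥
α = 2/3, β = 1 ↦ 1/3  <
α = 1, β = 0 ↦ 1  ≥
α = 1, β = 1/3 ↦ 1  ≥
α = 1, β = 2/3 ↦ 2/3  ≥
α = 1, β = 1 ↦ 0  <
So 14 of the 16 assignments meet the threshold.

14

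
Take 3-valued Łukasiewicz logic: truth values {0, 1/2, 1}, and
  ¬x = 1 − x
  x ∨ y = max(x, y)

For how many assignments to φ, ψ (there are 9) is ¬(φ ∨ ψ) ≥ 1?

φ = 0, ψ = 0 ↦ 1  ≥
φ = 0, ψ = 1/2 ↦ 1/2  <
φ = 0, ψ = 1 ↦ 0  <
φ = 1/2, ψ = 0 ↦ 1/2  <
φ = 1/2, ψ = 1/2 ↦ 1/2  <
φ = 1/2, ψ = 1 ↦ 0  <
φ = 1, ψ = 0 ↦ 0  <
φ = 1, ψ = 1/2 ↦ 0  <
φ = 1, ψ = 1 ↦ 0  <
So 1 of the 9 assignments meets the threshold.

1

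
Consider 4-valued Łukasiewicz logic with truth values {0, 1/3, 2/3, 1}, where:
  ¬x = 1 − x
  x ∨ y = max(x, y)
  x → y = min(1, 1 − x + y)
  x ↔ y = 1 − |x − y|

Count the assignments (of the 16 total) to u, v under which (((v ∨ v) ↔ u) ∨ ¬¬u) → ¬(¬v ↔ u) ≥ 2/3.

u = 0, v = 0 ↦ 1  ≥
u = 0, v = 1/3 ↦ 1  ≥
u = 0, v = 2/3 ↦ 1  ≥
u = 0, v = 1 ↦ 1  ≥
u = 1/3, v = 0 ↦ 1  ≥
u = 1/3, v = 1/3 ↦ 1/3  <
u = 1/3, v = 2/3 ↦ 1/3  <
u = 1/3, v = 1 ↦ 1  ≥
u = 2/3, v = 0 ↦ 2/3  ≥
u = 2/3, v = 1/3 ↦ 1/3  <
u = 2/3, v = 2/3 ↦ 1/3  <
u = 2/3, v = 1 ↦ 1  ≥
u = 1, v = 0 ↦ 0  <
u = 1, v = 1/3 ↦ 1/3  <
u = 1, v = 2/3 ↦ 2/3  ≥
u = 1, v = 1 ↦ 1  ≥
So 10 of the 16 assignments meet the threshold.

10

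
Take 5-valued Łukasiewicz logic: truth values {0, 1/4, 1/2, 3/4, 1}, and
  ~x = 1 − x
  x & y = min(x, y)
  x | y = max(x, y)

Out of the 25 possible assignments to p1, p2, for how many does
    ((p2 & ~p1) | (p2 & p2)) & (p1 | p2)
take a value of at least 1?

5

value 1: 5 assignments (counts)
value 3/4: 5 assignments
value 1/2: 5 assignments
value 1/4: 5 assignments
value 0: 5 assignments
So 5 of the 25 assignments meet the threshold.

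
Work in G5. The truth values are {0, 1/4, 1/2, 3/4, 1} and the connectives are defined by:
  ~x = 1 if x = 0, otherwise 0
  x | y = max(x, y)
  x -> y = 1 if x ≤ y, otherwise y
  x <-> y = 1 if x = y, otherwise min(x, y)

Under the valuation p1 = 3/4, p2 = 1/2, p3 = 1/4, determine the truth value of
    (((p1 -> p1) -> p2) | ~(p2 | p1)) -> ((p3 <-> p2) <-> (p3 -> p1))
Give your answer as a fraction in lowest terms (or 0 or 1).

1/4

p1 -> p1 = 3/4 -> 3/4 = 1
(p1 -> p1) -> p2 = 1 -> 1/2 = 1/2
p2 | p1 = 1/2 | 3/4 = 3/4
~(p2 | p1) = ~3/4 = 0
((p1 -> p1) -> p2) | ~(p2 | p1) = 1/2 | 0 = 1/2
p3 <-> p2 = 1/4 <-> 1/2 = 1/4
p3 -> p1 = 1/4 -> 3/4 = 1
(p3 <-> p2) <-> (p3 -> p1) = 1/4 <-> 1 = 1/4
(((p1 -> p1) -> p2) | ~(p2 | p1)) -> ((p3 <-> p2) <-> (p3 -> p1)) = 1/2 -> 1/4 = 1/4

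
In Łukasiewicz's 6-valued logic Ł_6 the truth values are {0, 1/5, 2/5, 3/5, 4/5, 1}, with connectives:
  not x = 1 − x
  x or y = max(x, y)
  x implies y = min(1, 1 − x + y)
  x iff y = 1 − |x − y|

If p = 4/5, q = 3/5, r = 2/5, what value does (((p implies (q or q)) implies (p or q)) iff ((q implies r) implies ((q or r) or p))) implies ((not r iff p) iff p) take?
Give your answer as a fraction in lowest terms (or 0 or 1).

1

q or q = 3/5 or 3/5 = 3/5
p implies (q or q) = 4/5 implies 3/5 = 4/5
p or q = 4/5 or 3/5 = 4/5
(p implies (q or q)) implies (p or q) = 4/5 implies 4/5 = 1
q implies r = 3/5 implies 2/5 = 4/5
q or r = 3/5 or 2/5 = 3/5
(q or r) or p = 3/5 or 4/5 = 4/5
(q implies r) implies ((q or r) or p) = 4/5 implies 4/5 = 1
((p implies (q or q)) implies (p or q)) iff ((q implies r) implies ((q or r) or p)) = 1 iff 1 = 1
not r = not 2/5 = 3/5
not r iff p = 3/5 iff 4/5 = 4/5
(not r iff p) iff p = 4/5 iff 4/5 = 1
(((p implies (q or q)) implies (p or q)) iff ((q implies r) implies ((q or r) or p))) implies ((not r iff p) iff p) = 1 implies 1 = 1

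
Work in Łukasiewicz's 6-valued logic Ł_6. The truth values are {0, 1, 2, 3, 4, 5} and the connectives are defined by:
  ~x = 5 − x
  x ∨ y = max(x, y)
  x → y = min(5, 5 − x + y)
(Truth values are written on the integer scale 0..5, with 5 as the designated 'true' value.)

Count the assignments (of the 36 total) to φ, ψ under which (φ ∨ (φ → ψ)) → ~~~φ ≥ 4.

value 5: 8 assignments (counts)
value 4: 8 assignments (counts)
value 3: 5 assignments
value 2: 7 assignments
value 1: 2 assignments
value 0: 6 assignments
So 16 of the 36 assignments meet the threshold.

16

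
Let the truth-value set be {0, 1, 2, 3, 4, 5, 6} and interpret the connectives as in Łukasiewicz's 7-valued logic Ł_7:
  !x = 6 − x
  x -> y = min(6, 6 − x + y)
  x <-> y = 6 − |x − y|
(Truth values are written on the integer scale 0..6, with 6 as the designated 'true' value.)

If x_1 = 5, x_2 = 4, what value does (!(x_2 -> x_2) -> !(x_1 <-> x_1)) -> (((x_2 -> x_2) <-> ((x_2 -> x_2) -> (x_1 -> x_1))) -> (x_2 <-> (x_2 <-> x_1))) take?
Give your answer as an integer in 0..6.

5

x_2 -> x_2 = 4 -> 4 = 6
!(x_2 -> x_2) = !6 = 0
x_1 <-> x_1 = 5 <-> 5 = 6
!(x_1 <-> x_1) = !6 = 0
!(x_2 -> x_2) -> !(x_1 <-> x_1) = 0 -> 0 = 6
x_2 -> x_2 = 4 -> 4 = 6
x_2 -> x_2 = 4 -> 4 = 6
x_1 -> x_1 = 5 -> 5 = 6
(x_2 -> x_2) -> (x_1 -> x_1) = 6 -> 6 = 6
(x_2 -> x_2) <-> ((x_2 -> x_2) -> (x_1 -> x_1)) = 6 <-> 6 = 6
x_2 <-> x_1 = 4 <-> 5 = 5
x_2 <-> (x_2 <-> x_1) = 4 <-> 5 = 5
((x_2 -> x_2) <-> ((x_2 -> x_2) -> (x_1 -> x_1))) -> (x_2 <-> (x_2 <-> x_1)) = 6 -> 5 = 5
(!(x_2 -> x_2) -> !(x_1 <-> x_1)) -> (((x_2 -> x_2) <-> ((x_2 -> x_2) -> (x_1 -> x_1))) -> (x_2 <-> (x_2 <-> x_1))) = 6 -> 5 = 5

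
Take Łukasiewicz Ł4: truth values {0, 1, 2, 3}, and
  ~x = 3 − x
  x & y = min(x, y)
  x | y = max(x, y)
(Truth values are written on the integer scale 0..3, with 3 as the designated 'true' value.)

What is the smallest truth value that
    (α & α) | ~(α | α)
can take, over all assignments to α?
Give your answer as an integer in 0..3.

Take α = 1:
α & α = 1 & 1 = 1
α | α = 1 | 1 = 1
~(α | α) = ~1 = 2
(α & α) | ~(α | α) = 1 | 2 = 2
No assignment yields a value below 2, so this is the minimum.

2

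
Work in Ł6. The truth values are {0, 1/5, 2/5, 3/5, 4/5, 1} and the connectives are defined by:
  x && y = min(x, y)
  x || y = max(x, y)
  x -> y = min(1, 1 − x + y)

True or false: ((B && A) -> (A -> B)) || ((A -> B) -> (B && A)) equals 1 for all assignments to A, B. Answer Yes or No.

Yes

At A = 3/5, B = 2/5, for instance:
B && A = 2/5 && 3/5 = 2/5
A -> B = 3/5 -> 2/5 = 4/5
(B && A) -> (A -> B) = 2/5 -> 4/5 = 1
(A -> B) -> (B && A) = 4/5 -> 2/5 = 3/5
((B && A) -> (A -> B)) || ((A -> B) -> (B && A)) = 1 || 3/5 = 1
and checking the remaining 35 assignments likewise gives ≥ 1 in every case.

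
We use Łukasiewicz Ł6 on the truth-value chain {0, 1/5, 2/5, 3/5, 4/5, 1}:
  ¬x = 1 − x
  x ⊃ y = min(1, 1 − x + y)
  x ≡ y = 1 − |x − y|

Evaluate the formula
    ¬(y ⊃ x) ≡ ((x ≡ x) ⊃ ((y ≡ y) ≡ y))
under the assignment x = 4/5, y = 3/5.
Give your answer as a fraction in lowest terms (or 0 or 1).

y ⊃ x = 3/5 ⊃ 4/5 = 1
¬(y ⊃ x) = ¬1 = 0
x ≡ x = 4/5 ≡ 4/5 = 1
y ≡ y = 3/5 ≡ 3/5 = 1
(y ≡ y) ≡ y = 1 ≡ 3/5 = 3/5
(x ≡ x) ⊃ ((y ≡ y) ≡ y) = 1 ⊃ 3/5 = 3/5
¬(y ⊃ x) ≡ ((x ≡ x) ⊃ ((y ≡ y) ≡ y)) = 0 ≡ 3/5 = 2/5

2/5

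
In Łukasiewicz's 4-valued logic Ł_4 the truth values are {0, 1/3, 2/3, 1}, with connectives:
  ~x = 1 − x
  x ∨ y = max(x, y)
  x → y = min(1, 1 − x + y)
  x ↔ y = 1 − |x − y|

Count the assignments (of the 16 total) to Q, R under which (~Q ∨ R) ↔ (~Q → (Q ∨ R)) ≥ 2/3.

10

Q = 0, R = 0 ↦ 0  <
Q = 0, R = 1/3 ↦ 1/3  <
Q = 0, R = 2/3 ↦ 2/3  ≥
Q = 0, R = 1 ↦ 1  ≥
Q = 1/3, R = 0 ↦ 1  ≥
Q = 1/3, R = 1/3 ↦ 1  ≥
Q = 1/3, R = 2/3 ↦ 2/3  ≥
Q = 1/3, R = 1 ↦ 1  ≥
Q = 2/3, R = 0 ↦ 1/3  <
Q = 2/3, R = 1/3 ↦ 1/3  <
Q = 2/3, R = 2/3 ↦ 2/3  ≥
Q = 2/3, R = 1 ↦ 1  ≥
Q = 1, R = 0 ↦ 0  <
Q = 1, R = 1/3 ↦ 1/3  <
Q = 1, R = 2/3 ↦ 2/3  ≥
Q = 1, R = 1 ↦ 1  ≥
So 10 of the 16 assignments meet the threshold.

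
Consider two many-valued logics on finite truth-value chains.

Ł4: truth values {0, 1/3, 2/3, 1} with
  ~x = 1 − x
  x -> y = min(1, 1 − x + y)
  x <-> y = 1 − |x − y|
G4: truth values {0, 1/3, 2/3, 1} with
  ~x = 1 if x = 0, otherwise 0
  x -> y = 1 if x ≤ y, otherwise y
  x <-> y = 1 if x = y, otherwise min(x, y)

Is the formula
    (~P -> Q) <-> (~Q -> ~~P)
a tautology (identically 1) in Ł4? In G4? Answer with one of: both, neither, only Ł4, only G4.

In Ł4: every assignment gives 1 — tautology.
In G4: at P = 0, Q = 1/3 the value is 1/3 — not a tautology.

only Ł4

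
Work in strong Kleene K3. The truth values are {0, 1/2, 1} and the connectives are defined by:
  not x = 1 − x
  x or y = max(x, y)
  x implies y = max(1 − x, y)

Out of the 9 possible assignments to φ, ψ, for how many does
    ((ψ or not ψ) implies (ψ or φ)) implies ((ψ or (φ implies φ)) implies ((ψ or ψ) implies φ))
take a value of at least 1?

φ = 0, ψ = 0 ↦ 1  ≥
φ = 0, ψ = 1/2 ↦ 1/2  <
φ = 0, ψ = 1 ↦ 0  <
φ = 1/2, ψ = 0 ↦ 1  ≥
φ = 1/2, ψ = 1/2 ↦ 1/2  <
φ = 1/2, ψ = 1 ↦ 1/2  <
φ = 1, ψ = 0 ↦ 1  ≥
φ = 1, ψ = 1/2 ↦ 1  ≥
φ = 1, ψ = 1 ↦ 1  ≥
So 5 of the 9 assignments meet the threshold.

5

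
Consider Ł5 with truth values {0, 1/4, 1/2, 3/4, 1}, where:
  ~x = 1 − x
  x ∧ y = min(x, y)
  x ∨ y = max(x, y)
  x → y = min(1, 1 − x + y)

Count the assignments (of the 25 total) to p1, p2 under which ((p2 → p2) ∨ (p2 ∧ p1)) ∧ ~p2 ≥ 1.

value 1: 5 assignments (counts)
value 3/4: 5 assignments
value 1/2: 5 assignments
value 1/4: 5 assignments
value 0: 5 assignments
So 5 of the 25 assignments meet the threshold.

5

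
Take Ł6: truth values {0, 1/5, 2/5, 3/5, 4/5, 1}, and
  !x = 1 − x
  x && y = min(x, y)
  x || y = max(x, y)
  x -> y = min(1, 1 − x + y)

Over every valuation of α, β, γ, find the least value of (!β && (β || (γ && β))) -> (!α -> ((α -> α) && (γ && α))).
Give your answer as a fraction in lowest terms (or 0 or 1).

Take α = 0, β = 2/5, γ = 0:
!β = !2/5 = 3/5
γ && β = 0 && 2/5 = 0
β || (γ && β) = 2/5 || 0 = 2/5
!β && (β || (γ && β)) = 3/5 && 2/5 = 2/5
!α = !0 = 1
α -> α = 0 -> 0 = 1
γ && α = 0 && 0 = 0
(α -> α) && (γ && α) = 1 && 0 = 0
!α -> ((α -> α) && (γ && α)) = 1 -> 0 = 0
(!β && (β || (γ && β))) -> (!α -> ((α -> α) && (γ && α))) = 2/5 -> 0 = 3/5
No assignment yields a value below 3/5, so this is the minimum.

3/5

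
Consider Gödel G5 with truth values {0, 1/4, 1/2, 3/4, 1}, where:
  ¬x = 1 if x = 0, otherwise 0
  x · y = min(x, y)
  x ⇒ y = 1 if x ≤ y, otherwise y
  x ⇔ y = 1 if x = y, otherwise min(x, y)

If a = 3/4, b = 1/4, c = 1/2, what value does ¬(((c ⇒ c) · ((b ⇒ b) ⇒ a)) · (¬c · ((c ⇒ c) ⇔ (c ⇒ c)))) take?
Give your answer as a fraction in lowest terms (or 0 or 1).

1

c ⇒ c = 1/2 ⇒ 1/2 = 1
b ⇒ b = 1/4 ⇒ 1/4 = 1
(b ⇒ b) ⇒ a = 1 ⇒ 3/4 = 3/4
(c ⇒ c) · ((b ⇒ b) ⇒ a) = 1 · 3/4 = 3/4
¬c = ¬1/2 = 0
c ⇒ c = 1/2 ⇒ 1/2 = 1
c ⇒ c = 1/2 ⇒ 1/2 = 1
(c ⇒ c) ⇔ (c ⇒ c) = 1 ⇔ 1 = 1
¬c · ((c ⇒ c) ⇔ (c ⇒ c)) = 0 · 1 = 0
((c ⇒ c) · ((b ⇒ b) ⇒ a)) · (¬c · ((c ⇒ c) ⇔ (c ⇒ c))) = 3/4 · 0 = 0
¬(((c ⇒ c) · ((b ⇒ b) ⇒ a)) · (¬c · ((c ⇒ c) ⇔ (c ⇒ c)))) = ¬0 = 1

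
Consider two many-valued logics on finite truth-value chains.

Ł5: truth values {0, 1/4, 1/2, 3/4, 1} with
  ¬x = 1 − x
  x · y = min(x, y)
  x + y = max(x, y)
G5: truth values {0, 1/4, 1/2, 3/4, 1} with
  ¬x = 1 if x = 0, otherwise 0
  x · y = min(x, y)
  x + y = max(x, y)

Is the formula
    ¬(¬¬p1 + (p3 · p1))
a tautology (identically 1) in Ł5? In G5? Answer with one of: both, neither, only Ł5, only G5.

neither

In Ł5: at p1 = 1/4, p3 = 0 the value is 3/4 — not a tautology.
In G5: at p1 = 1/4, p3 = 0 the value is 0 — not a tautology.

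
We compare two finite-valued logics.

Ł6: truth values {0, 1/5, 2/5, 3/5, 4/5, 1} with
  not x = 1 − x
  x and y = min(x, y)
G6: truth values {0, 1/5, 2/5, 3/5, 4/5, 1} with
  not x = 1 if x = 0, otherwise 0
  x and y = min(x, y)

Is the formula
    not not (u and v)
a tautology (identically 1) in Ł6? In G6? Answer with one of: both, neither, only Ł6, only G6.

In Ł6: at u = 0, v = 0 the value is 0 — not a tautology.
In G6: at u = 0, v = 0 the value is 0 — not a tautology.

neither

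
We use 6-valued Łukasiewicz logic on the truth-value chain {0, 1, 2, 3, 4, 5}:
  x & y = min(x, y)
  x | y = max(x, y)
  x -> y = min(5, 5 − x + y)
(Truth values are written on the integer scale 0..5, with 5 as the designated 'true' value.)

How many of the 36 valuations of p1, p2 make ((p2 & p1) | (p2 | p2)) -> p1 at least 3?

value 5: 21 assignments (counts)
value 4: 5 assignments (counts)
value 3: 4 assignments (counts)
value 2: 3 assignments
value 1: 2 assignments
value 0: 1 assignment
So 30 of the 36 assignments meet the threshold.

30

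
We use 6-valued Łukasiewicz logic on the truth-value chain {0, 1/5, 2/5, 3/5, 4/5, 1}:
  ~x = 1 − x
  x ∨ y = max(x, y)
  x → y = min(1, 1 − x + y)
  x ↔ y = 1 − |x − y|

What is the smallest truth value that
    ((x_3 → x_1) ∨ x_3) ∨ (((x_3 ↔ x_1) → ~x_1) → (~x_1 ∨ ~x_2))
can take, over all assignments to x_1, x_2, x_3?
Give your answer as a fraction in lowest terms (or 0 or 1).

4/5

Take x_1 = 1/5, x_2 = 1/5, x_3 = 2/5:
x_3 → x_1 = 2/5 → 1/5 = 4/5
(x_3 → x_1) ∨ x_3 = 4/5 ∨ 2/5 = 4/5
x_3 ↔ x_1 = 2/5 ↔ 1/5 = 4/5
~x_1 = ~1/5 = 4/5
(x_3 ↔ x_1) → ~x_1 = 4/5 → 4/5 = 1
~x_1 = ~1/5 = 4/5
~x_2 = ~1/5 = 4/5
~x_1 ∨ ~x_2 = 4/5 ∨ 4/5 = 4/5
((x_3 ↔ x_1) → ~x_1) → (~x_1 ∨ ~x_2) = 1 → 4/5 = 4/5
((x_3 → x_1) ∨ x_3) ∨ (((x_3 ↔ x_1) → ~x_1) → (~x_1 ∨ ~x_2)) = 4/5 ∨ 4/5 = 4/5
No assignment yields a value below 4/5, so this is the minimum.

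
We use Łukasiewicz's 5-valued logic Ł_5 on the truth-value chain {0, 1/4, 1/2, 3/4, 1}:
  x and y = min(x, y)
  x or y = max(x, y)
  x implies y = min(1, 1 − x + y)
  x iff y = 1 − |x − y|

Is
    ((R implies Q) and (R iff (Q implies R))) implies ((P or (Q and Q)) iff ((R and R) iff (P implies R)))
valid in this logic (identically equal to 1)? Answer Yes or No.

Counterexample: take P = 0, Q = 3/4, R = 0.
R implies Q = 0 implies 3/4 = 1
Q implies R = 3/4 implies 0 = 1/4
R iff (Q implies R) = 0 iff 1/4 = 3/4
(R implies Q) and (R iff (Q implies R)) = 1 and 3/4 = 3/4
Q and Q = 3/4 and 3/4 = 3/4
P or (Q and Q) = 0 or 3/4 = 3/4
R and R = 0 and 0 = 0
P implies R = 0 implies 0 = 1
(R and R) iff (P implies R) = 0 iff 1 = 0
(P or (Q and Q)) iff ((R and R) iff (P implies R)) = 3/4 iff 0 = 1/4
((R implies Q) and (R iff (Q implies R))) implies ((P or (Q and Q)) iff ((R and R) iff (P implies R))) = 3/4 implies 1/4 = 1/2
This gives 1/2 ≠ 1.

No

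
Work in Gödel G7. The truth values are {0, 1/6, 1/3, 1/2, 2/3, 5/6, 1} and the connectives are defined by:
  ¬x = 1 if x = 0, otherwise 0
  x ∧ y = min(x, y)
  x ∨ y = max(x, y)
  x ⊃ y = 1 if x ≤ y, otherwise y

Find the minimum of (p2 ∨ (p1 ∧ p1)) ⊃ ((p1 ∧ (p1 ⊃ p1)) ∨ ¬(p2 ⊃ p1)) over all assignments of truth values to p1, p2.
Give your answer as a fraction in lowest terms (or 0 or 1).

1/6

Take p1 = 1/6, p2 = 1/3:
p1 ∧ p1 = 1/6 ∧ 1/6 = 1/6
p2 ∨ (p1 ∧ p1) = 1/3 ∨ 1/6 = 1/3
p1 ⊃ p1 = 1/6 ⊃ 1/6 = 1
p1 ∧ (p1 ⊃ p1) = 1/6 ∧ 1 = 1/6
p2 ⊃ p1 = 1/3 ⊃ 1/6 = 1/6
¬(p2 ⊃ p1) = ¬1/6 = 0
(p1 ∧ (p1 ⊃ p1)) ∨ ¬(p2 ⊃ p1) = 1/6 ∨ 0 = 1/6
(p2 ∨ (p1 ∧ p1)) ⊃ ((p1 ∧ (p1 ⊃ p1)) ∨ ¬(p2 ⊃ p1)) = 1/3 ⊃ 1/6 = 1/6
No assignment yields a value below 1/6, so this is the minimum.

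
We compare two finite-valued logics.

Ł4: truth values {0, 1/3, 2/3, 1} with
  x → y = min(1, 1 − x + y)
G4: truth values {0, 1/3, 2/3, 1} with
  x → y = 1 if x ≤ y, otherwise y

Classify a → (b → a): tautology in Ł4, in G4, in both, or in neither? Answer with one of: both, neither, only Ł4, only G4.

both

In Ł4: every assignment gives 1 — tautology.
In G4: every assignment gives 1 — tautology.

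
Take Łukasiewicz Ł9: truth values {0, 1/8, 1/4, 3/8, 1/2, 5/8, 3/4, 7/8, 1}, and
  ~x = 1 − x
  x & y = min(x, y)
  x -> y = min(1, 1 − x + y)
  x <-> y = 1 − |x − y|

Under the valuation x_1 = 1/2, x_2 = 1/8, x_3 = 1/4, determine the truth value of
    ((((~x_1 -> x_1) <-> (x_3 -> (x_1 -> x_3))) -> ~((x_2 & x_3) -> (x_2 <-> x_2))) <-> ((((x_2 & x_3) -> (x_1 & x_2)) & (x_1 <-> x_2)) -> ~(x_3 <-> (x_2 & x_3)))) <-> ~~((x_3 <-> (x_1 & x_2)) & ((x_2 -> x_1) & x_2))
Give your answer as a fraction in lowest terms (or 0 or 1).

~x_1 = ~1/2 = 1/2
~x_1 -> x_1 = 1/2 -> 1/2 = 1
x_1 -> x_3 = 1/2 -> 1/4 = 3/4
x_3 -> (x_1 -> x_3) = 1/4 -> 3/4 = 1
(~x_1 -> x_1) <-> (x_3 -> (x_1 -> x_3)) = 1 <-> 1 = 1
x_2 & x_3 = 1/8 & 1/4 = 1/8
x_2 <-> x_2 = 1/8 <-> 1/8 = 1
(x_2 & x_3) -> (x_2 <-> x_2) = 1/8 -> 1 = 1
~((x_2 & x_3) -> (x_2 <-> x_2)) = ~1 = 0
((~x_1 -> x_1) <-> (x_3 -> (x_1 -> x_3))) -> ~((x_2 & x_3) -> (x_2 <-> x_2)) = 1 -> 0 = 0
x_2 & x_3 = 1/8 & 1/4 = 1/8
x_1 & x_2 = 1/2 & 1/8 = 1/8
(x_2 & x_3) -> (x_1 & x_2) = 1/8 -> 1/8 = 1
x_1 <-> x_2 = 1/2 <-> 1/8 = 5/8
((x_2 & x_3) -> (x_1 & x_2)) & (x_1 <-> x_2) = 1 & 5/8 = 5/8
x_2 & x_3 = 1/8 & 1/4 = 1/8
x_3 <-> (x_2 & x_3) = 1/4 <-> 1/8 = 7/8
~(x_3 <-> (x_2 & x_3)) = ~7/8 = 1/8
(((x_2 & x_3) -> (x_1 & x_2)) & (x_1 <-> x_2)) -> ~(x_3 <-> (x_2 & x_3)) = 5/8 -> 1/8 = 1/2
(((~x_1 -> x_1) <-> (x_3 -> (x_1 -> x_3))) -> ~((x_2 & x_3) -> (x_2 <-> x_2))) <-> ((((x_2 & x_3) -> (x_1 & x_2)) & (x_1 <-> x_2)) -> ~(x_3 <-> (x_2 & x_3))) = 0 <-> 1/2 = 1/2
x_1 & x_2 = 1/2 & 1/8 = 1/8
x_3 <-> (x_1 & x_2) = 1/4 <-> 1/8 = 7/8
x_2 -> x_1 = 1/8 -> 1/2 = 1
(x_2 -> x_1) & x_2 = 1 & 1/8 = 1/8
(x_3 <-> (x_1 & x_2)) & ((x_2 -> x_1) & x_2) = 7/8 & 1/8 = 1/8
~((x_3 <-> (x_1 & x_2)) & ((x_2 -> x_1) & x_2)) = ~1/8 = 7/8
~~((x_3 <-> (x_1 & x_2)) & ((x_2 -> x_1) & x_2)) = ~7/8 = 1/8
((((~x_1 -> x_1) <-> (x_3 -> (x_1 -> x_3))) -> ~((x_2 & x_3) -> (x_2 <-> x_2))) <-> ((((x_2 & x_3) -> (x_1 & x_2)) & (x_1 <-> x_2)) -> ~(x_3 <-> (x_2 & x_3)))) <-> ~~((x_3 <-> (x_1 & x_2)) & ((x_2 -> x_1) & x_2)) = 1/2 <-> 1/8 = 5/8

5/8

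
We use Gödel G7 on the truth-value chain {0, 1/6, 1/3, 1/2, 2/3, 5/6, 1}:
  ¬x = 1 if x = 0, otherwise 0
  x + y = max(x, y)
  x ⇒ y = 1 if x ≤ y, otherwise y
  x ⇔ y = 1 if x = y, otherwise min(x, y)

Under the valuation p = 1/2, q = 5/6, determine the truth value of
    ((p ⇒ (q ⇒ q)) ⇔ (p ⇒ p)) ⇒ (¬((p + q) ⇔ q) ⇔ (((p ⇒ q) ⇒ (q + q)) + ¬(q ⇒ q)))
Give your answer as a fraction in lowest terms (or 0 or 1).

q ⇒ q = 5/6 ⇒ 5/6 = 1
p ⇒ (q ⇒ q) = 1/2 ⇒ 1 = 1
p ⇒ p = 1/2 ⇒ 1/2 = 1
(p ⇒ (q ⇒ q)) ⇔ (p ⇒ p) = 1 ⇔ 1 = 1
p + q = 1/2 + 5/6 = 5/6
(p + q) ⇔ q = 5/6 ⇔ 5/6 = 1
¬((p + q) ⇔ q) = ¬1 = 0
p ⇒ q = 1/2 ⇒ 5/6 = 1
q + q = 5/6 + 5/6 = 5/6
(p ⇒ q) ⇒ (q + q) = 1 ⇒ 5/6 = 5/6
q ⇒ q = 5/6 ⇒ 5/6 = 1
¬(q ⇒ q) = ¬1 = 0
((p ⇒ q) ⇒ (q + q)) + ¬(q ⇒ q) = 5/6 + 0 = 5/6
¬((p + q) ⇔ q) ⇔ (((p ⇒ q) ⇒ (q + q)) + ¬(q ⇒ q)) = 0 ⇔ 5/6 = 0
((p ⇒ (q ⇒ q)) ⇔ (p ⇒ p)) ⇒ (¬((p + q) ⇔ q) ⇔ (((p ⇒ q) ⇒ (q + q)) + ¬(q ⇒ q))) = 1 ⇒ 0 = 0

0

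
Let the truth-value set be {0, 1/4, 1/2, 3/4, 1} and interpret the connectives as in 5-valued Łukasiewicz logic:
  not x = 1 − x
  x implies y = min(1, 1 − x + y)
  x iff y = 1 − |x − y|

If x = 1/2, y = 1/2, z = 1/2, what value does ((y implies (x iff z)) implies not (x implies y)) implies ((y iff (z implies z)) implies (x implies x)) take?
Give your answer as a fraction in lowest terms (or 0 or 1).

1

x iff z = 1/2 iff 1/2 = 1
y implies (x iff z) = 1/2 implies 1 = 1
x implies y = 1/2 implies 1/2 = 1
not (x implies y) = not 1 = 0
(y implies (x iff z)) implies not (x implies y) = 1 implies 0 = 0
z implies z = 1/2 implies 1/2 = 1
y iff (z implies z) = 1/2 iff 1 = 1/2
x implies x = 1/2 implies 1/2 = 1
(y iff (z implies z)) implies (x implies x) = 1/2 implies 1 = 1
((y implies (x iff z)) implies not (x implies y)) implies ((y iff (z implies z)) implies (x implies x)) = 0 implies 1 = 1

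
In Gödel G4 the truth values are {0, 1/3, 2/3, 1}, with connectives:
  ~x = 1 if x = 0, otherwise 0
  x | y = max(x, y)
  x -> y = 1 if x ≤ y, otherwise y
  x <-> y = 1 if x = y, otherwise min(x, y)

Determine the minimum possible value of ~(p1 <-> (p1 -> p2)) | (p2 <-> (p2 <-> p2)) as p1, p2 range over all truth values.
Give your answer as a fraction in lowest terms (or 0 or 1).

Take p1 = 1/3, p2 = 1/3:
p1 -> p2 = 1/3 -> 1/3 = 1
p1 <-> (p1 -> p2) = 1/3 <-> 1 = 1/3
~(p1 <-> (p1 -> p2)) = ~1/3 = 0
p2 <-> p2 = 1/3 <-> 1/3 = 1
p2 <-> (p2 <-> p2) = 1/3 <-> 1 = 1/3
~(p1 <-> (p1 -> p2)) | (p2 <-> (p2 <-> p2)) = 0 | 1/3 = 1/3
No assignment yields a value below 1/3, so this is the minimum.

1/3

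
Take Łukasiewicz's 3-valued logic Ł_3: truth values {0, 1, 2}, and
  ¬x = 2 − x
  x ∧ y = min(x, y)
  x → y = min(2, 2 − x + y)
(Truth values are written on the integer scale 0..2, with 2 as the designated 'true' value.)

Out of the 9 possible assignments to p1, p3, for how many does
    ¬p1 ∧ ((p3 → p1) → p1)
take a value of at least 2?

1

p1 = 0, p3 = 0 ↦ 0  <
p1 = 0, p3 = 1 ↦ 1  <
p1 = 0, p3 = 2 ↦ 2  ≥
p1 = 1, p3 = 0 ↦ 1  <
p1 = 1, p3 = 1 ↦ 1  <
p1 = 1, p3 = 2 ↦ 1  <
p1 = 2, p3 = 0 ↦ 0  <
p1 = 2, p3 = 1 ↦ 0  <
p1 = 2, p3 = 2 ↦ 0  <
So 1 of the 9 assignments meets the threshold.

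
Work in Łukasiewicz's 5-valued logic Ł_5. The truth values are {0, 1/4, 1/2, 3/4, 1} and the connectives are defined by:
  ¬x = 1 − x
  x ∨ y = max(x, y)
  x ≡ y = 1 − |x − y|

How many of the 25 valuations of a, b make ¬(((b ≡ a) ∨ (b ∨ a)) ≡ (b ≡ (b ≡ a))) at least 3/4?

value 1: 2 assignments (counts)
value 3/4: 2 assignments (counts)
value 1/2: 4 assignments
value 1/4: 6 assignments
value 0: 11 assignments
So 4 of the 25 assignments meet the threshold.

4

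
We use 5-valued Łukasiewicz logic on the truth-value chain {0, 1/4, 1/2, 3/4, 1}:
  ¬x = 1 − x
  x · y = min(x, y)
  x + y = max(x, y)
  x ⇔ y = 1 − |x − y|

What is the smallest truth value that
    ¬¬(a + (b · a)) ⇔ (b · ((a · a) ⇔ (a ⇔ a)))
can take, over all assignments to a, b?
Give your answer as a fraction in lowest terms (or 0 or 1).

0

Take a = 1, b = 0:
b · a = 0 · 1 = 0
a + (b · a) = 1 + 0 = 1
¬(a + (b · a)) = ¬1 = 0
¬¬(a + (b · a)) = ¬0 = 1
a · a = 1 · 1 = 1
a ⇔ a = 1 ⇔ 1 = 1
(a · a) ⇔ (a ⇔ a) = 1 ⇔ 1 = 1
b · ((a · a) ⇔ (a ⇔ a)) = 0 · 1 = 0
¬¬(a + (b · a)) ⇔ (b · ((a · a) ⇔ (a ⇔ a))) = 1 ⇔ 0 = 0
No assignment yields a value below 0, so this is the minimum.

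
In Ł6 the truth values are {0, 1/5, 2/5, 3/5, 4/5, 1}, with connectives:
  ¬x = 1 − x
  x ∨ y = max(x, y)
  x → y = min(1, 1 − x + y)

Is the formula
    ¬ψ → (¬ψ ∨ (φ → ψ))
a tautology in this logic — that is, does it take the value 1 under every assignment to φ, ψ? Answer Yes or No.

Yes

At φ = 0, ψ = 4/5, for instance:
¬ψ = ¬4/5 = 1/5
φ → ψ = 0 → 4/5 = 1
¬ψ ∨ (φ → ψ) = 1/5 ∨ 1 = 1
¬ψ → (¬ψ ∨ (φ → ψ)) = 1/5 → 1 = 1
and checking the remaining 35 assignments likewise gives ≥ 1 in every case.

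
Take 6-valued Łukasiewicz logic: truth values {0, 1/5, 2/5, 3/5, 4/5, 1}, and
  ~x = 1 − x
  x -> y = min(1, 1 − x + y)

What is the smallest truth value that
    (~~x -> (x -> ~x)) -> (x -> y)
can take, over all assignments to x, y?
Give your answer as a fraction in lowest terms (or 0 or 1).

Take x = 3/5, y = 0:
~x = ~3/5 = 2/5
~~x = ~2/5 = 3/5
~x = ~3/5 = 2/5
x -> ~x = 3/5 -> 2/5 = 4/5
~~x -> (x -> ~x) = 3/5 -> 4/5 = 1
x -> y = 3/5 -> 0 = 2/5
(~~x -> (x -> ~x)) -> (x -> y) = 1 -> 2/5 = 2/5
No assignment yields a value below 2/5, so this is the minimum.

2/5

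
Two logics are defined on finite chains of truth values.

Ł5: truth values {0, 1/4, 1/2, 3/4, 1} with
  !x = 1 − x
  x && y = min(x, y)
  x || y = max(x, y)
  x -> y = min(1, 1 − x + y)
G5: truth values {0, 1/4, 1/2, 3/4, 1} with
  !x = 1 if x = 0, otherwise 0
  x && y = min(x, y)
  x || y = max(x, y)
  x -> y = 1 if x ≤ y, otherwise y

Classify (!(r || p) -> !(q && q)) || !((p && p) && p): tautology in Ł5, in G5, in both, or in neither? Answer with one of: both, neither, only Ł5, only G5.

only G5

In Ł5: at p = 1/4, q = 1/2, r = 0 the value is 3/4 — not a tautology.
In G5: every assignment gives 1 — tautology.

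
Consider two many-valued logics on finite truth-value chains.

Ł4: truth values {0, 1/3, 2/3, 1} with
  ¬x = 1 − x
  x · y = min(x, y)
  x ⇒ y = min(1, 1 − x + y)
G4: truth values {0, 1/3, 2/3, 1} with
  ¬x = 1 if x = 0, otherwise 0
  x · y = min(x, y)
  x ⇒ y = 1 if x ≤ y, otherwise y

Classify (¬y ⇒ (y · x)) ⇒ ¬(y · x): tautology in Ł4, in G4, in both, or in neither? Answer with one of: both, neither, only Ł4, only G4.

In Ł4: at x = 1/3, y = 2/3 the value is 2/3 — not a tautology.
In G4: at x = 1/3, y = 1/3 the value is 0 — not a tautology.

neither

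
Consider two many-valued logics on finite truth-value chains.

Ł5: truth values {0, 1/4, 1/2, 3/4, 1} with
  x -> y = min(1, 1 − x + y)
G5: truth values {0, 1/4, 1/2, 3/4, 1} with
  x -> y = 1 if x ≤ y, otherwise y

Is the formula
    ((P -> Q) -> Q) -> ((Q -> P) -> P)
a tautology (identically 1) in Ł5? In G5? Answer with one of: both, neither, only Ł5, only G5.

only Ł5

In Ł5: every assignment gives 1 — tautology.
In G5: at P = 1/4, Q = 0 the value is 1/4 — not a tautology.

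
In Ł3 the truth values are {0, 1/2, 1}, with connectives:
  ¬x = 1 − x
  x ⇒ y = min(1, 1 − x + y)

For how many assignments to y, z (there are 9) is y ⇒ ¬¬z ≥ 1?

6

y = 0, z = 0 ↦ 1  ≥
y = 0, z = 1/2 ↦ 1  ≥
y = 0, z = 1 ↦ 1  ≥
y = 1/2, z = 0 ↦ 1/2  <
y = 1/2, z = 1/2 ↦ 1  ≥
y = 1/2, z = 1 ↦ 1  ≥
y = 1, z = 0 ↦ 0  <
y = 1, z = 1/2 ↦ 1/2  <
y = 1, z = 1 ↦ 1  ≥
So 6 of the 9 assignments meet the threshold.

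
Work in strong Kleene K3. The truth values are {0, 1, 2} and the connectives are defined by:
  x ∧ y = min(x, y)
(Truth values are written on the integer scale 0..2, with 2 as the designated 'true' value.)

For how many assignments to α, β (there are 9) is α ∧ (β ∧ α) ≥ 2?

1

α = 0, β = 0 ↦ 0  <
α = 0, β = 1 ↦ 0  <
α = 0, β = 2 ↦ 0  <
α = 1, β = 0 ↦ 0  <
α = 1, β = 1 ↦ 1  <
α = 1, β = 2 ↦ 1  <
α = 2, β = 0 ↦ 0  <
α = 2, β = 1 ↦ 1  <
α = 2, β = 2 ↦ 2  ≥
So 1 of the 9 assignments meets the threshold.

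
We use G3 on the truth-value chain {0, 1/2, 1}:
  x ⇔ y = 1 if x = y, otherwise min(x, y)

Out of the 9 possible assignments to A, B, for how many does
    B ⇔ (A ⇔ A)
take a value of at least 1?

3

A = 0, B = 0 ↦ 0  <
A = 0, B = 1/2 ↦ 1/2  <
A = 0, B = 1 ↦ 1  ≥
A = 1/2, B = 0 ↦ 0  <
A = 1/2, B = 1/2 ↦ 1/2  <
A = 1/2, B = 1 ↦ 1  ≥
A = 1, B = 0 ↦ 0  <
A = 1, B = 1/2 ↦ 1/2  <
A = 1, B = 1 ↦ 1  ≥
So 3 of the 9 assignments meet the threshold.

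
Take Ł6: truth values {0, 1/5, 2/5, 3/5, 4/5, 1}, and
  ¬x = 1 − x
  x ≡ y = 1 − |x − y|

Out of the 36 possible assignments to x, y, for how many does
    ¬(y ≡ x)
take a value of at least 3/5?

value 1: 2 assignments (counts)
value 4/5: 4 assignments (counts)
value 3/5: 6 assignments (counts)
value 2/5: 8 assignments
value 1/5: 10 assignments
value 0: 6 assignments
So 12 of the 36 assignments meet the threshold.

12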